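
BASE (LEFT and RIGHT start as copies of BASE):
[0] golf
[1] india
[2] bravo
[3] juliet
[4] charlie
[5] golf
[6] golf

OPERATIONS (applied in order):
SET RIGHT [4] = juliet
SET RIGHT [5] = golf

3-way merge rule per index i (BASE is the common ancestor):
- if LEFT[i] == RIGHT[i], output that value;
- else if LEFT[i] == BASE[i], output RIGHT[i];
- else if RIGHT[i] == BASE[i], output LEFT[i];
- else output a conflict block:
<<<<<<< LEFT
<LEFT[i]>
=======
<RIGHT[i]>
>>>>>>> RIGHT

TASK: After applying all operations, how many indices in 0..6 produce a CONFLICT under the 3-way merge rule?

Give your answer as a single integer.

Answer: 0

Derivation:
Final LEFT:  [golf, india, bravo, juliet, charlie, golf, golf]
Final RIGHT: [golf, india, bravo, juliet, juliet, golf, golf]
i=0: L=golf R=golf -> agree -> golf
i=1: L=india R=india -> agree -> india
i=2: L=bravo R=bravo -> agree -> bravo
i=3: L=juliet R=juliet -> agree -> juliet
i=4: L=charlie=BASE, R=juliet -> take RIGHT -> juliet
i=5: L=golf R=golf -> agree -> golf
i=6: L=golf R=golf -> agree -> golf
Conflict count: 0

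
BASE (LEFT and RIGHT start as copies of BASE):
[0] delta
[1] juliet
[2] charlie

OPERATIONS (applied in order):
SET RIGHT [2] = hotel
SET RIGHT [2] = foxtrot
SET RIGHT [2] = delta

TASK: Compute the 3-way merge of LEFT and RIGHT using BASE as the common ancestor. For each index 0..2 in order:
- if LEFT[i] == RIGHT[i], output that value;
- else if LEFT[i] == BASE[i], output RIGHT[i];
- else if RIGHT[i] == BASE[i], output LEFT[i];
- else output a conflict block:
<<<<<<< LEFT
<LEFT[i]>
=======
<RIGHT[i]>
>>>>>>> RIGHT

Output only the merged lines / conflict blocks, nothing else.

Answer: delta
juliet
delta

Derivation:
Final LEFT:  [delta, juliet, charlie]
Final RIGHT: [delta, juliet, delta]
i=0: L=delta R=delta -> agree -> delta
i=1: L=juliet R=juliet -> agree -> juliet
i=2: L=charlie=BASE, R=delta -> take RIGHT -> delta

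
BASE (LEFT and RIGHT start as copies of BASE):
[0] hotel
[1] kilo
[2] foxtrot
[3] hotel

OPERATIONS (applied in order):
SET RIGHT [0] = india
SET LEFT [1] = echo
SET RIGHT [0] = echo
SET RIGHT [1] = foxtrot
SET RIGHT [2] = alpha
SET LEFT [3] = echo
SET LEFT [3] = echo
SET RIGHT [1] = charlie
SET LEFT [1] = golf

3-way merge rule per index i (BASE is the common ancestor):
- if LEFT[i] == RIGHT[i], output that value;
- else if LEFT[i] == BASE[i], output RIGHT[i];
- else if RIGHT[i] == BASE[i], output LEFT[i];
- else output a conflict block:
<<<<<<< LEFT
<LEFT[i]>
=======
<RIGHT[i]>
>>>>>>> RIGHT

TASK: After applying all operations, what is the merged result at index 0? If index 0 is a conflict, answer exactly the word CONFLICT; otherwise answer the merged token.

Answer: echo

Derivation:
Final LEFT:  [hotel, golf, foxtrot, echo]
Final RIGHT: [echo, charlie, alpha, hotel]
i=0: L=hotel=BASE, R=echo -> take RIGHT -> echo
i=1: BASE=kilo L=golf R=charlie all differ -> CONFLICT
i=2: L=foxtrot=BASE, R=alpha -> take RIGHT -> alpha
i=3: L=echo, R=hotel=BASE -> take LEFT -> echo
Index 0 -> echo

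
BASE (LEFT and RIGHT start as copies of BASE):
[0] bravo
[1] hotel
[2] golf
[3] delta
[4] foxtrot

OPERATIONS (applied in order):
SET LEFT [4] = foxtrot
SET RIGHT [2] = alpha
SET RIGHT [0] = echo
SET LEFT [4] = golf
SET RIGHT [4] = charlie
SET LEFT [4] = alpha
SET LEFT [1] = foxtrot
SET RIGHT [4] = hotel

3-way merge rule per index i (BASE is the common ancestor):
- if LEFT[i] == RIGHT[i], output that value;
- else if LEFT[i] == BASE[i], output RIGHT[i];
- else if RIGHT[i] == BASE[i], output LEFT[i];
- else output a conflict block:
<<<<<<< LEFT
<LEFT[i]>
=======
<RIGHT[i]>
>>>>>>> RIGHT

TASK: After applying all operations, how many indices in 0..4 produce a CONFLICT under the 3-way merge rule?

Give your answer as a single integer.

Final LEFT:  [bravo, foxtrot, golf, delta, alpha]
Final RIGHT: [echo, hotel, alpha, delta, hotel]
i=0: L=bravo=BASE, R=echo -> take RIGHT -> echo
i=1: L=foxtrot, R=hotel=BASE -> take LEFT -> foxtrot
i=2: L=golf=BASE, R=alpha -> take RIGHT -> alpha
i=3: L=delta R=delta -> agree -> delta
i=4: BASE=foxtrot L=alpha R=hotel all differ -> CONFLICT
Conflict count: 1

Answer: 1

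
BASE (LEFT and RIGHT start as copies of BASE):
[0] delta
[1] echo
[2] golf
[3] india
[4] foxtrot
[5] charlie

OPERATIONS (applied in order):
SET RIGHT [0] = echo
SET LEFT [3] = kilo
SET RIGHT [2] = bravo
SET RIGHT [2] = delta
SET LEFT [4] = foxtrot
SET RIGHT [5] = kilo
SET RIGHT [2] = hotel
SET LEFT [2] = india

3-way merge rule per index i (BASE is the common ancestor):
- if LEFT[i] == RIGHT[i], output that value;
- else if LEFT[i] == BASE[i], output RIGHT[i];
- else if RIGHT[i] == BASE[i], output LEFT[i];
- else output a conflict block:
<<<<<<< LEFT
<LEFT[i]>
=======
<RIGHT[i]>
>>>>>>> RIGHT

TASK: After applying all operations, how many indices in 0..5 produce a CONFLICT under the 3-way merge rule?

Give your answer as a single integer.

Answer: 1

Derivation:
Final LEFT:  [delta, echo, india, kilo, foxtrot, charlie]
Final RIGHT: [echo, echo, hotel, india, foxtrot, kilo]
i=0: L=delta=BASE, R=echo -> take RIGHT -> echo
i=1: L=echo R=echo -> agree -> echo
i=2: BASE=golf L=india R=hotel all differ -> CONFLICT
i=3: L=kilo, R=india=BASE -> take LEFT -> kilo
i=4: L=foxtrot R=foxtrot -> agree -> foxtrot
i=5: L=charlie=BASE, R=kilo -> take RIGHT -> kilo
Conflict count: 1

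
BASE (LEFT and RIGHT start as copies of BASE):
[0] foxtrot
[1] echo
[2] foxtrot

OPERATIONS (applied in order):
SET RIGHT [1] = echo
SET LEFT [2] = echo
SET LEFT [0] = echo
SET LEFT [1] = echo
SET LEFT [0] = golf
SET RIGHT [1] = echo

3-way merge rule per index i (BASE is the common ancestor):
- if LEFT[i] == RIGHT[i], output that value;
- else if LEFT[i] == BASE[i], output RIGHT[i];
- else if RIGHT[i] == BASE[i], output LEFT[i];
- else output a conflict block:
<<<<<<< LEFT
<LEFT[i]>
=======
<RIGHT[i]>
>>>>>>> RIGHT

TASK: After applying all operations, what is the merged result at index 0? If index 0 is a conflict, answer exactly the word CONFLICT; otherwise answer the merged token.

Answer: golf

Derivation:
Final LEFT:  [golf, echo, echo]
Final RIGHT: [foxtrot, echo, foxtrot]
i=0: L=golf, R=foxtrot=BASE -> take LEFT -> golf
i=1: L=echo R=echo -> agree -> echo
i=2: L=echo, R=foxtrot=BASE -> take LEFT -> echo
Index 0 -> golf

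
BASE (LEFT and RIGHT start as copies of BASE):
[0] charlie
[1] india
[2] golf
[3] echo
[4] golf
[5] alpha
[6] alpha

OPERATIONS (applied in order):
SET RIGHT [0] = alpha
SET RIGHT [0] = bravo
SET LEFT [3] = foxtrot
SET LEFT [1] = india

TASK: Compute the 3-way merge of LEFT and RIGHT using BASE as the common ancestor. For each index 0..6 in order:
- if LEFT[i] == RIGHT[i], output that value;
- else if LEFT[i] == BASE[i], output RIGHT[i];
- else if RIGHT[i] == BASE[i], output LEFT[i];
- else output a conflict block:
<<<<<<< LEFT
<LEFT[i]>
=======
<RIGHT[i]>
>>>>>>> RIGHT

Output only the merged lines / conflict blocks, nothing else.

Final LEFT:  [charlie, india, golf, foxtrot, golf, alpha, alpha]
Final RIGHT: [bravo, india, golf, echo, golf, alpha, alpha]
i=0: L=charlie=BASE, R=bravo -> take RIGHT -> bravo
i=1: L=india R=india -> agree -> india
i=2: L=golf R=golf -> agree -> golf
i=3: L=foxtrot, R=echo=BASE -> take LEFT -> foxtrot
i=4: L=golf R=golf -> agree -> golf
i=5: L=alpha R=alpha -> agree -> alpha
i=6: L=alpha R=alpha -> agree -> alpha

Answer: bravo
india
golf
foxtrot
golf
alpha
alpha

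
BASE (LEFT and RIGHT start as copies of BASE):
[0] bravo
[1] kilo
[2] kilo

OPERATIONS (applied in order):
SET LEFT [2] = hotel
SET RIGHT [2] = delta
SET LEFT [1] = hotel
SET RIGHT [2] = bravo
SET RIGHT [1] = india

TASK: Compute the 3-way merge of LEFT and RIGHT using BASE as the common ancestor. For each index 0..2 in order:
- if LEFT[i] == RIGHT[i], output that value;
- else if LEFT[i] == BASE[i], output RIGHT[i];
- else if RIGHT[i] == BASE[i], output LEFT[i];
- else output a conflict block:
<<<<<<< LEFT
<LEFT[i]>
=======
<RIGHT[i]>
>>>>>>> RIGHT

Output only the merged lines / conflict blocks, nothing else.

Answer: bravo
<<<<<<< LEFT
hotel
=======
india
>>>>>>> RIGHT
<<<<<<< LEFT
hotel
=======
bravo
>>>>>>> RIGHT

Derivation:
Final LEFT:  [bravo, hotel, hotel]
Final RIGHT: [bravo, india, bravo]
i=0: L=bravo R=bravo -> agree -> bravo
i=1: BASE=kilo L=hotel R=india all differ -> CONFLICT
i=2: BASE=kilo L=hotel R=bravo all differ -> CONFLICT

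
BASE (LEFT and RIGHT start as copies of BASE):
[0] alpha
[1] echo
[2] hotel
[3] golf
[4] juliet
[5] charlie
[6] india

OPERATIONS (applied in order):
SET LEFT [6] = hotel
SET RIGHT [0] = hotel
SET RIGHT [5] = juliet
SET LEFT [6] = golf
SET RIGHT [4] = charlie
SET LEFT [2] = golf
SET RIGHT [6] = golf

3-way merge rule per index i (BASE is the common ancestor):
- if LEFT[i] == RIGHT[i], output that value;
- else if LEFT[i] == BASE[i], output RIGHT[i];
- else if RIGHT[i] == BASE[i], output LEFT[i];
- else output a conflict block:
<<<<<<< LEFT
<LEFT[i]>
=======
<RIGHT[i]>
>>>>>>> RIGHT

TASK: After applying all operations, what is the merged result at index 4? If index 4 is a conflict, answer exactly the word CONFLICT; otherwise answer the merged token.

Answer: charlie

Derivation:
Final LEFT:  [alpha, echo, golf, golf, juliet, charlie, golf]
Final RIGHT: [hotel, echo, hotel, golf, charlie, juliet, golf]
i=0: L=alpha=BASE, R=hotel -> take RIGHT -> hotel
i=1: L=echo R=echo -> agree -> echo
i=2: L=golf, R=hotel=BASE -> take LEFT -> golf
i=3: L=golf R=golf -> agree -> golf
i=4: L=juliet=BASE, R=charlie -> take RIGHT -> charlie
i=5: L=charlie=BASE, R=juliet -> take RIGHT -> juliet
i=6: L=golf R=golf -> agree -> golf
Index 4 -> charlie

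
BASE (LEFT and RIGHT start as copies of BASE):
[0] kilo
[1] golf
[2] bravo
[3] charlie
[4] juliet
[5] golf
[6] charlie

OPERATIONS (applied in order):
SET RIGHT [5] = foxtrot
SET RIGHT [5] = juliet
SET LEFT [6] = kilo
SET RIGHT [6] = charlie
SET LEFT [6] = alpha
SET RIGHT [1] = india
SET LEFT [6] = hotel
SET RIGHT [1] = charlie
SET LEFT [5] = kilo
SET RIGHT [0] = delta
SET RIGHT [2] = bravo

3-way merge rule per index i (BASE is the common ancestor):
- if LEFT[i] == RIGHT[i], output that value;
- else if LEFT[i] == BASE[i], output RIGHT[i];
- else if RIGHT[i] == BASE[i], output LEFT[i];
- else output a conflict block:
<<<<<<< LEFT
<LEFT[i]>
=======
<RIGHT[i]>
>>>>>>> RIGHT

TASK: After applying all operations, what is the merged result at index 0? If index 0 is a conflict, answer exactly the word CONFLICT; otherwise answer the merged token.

Answer: delta

Derivation:
Final LEFT:  [kilo, golf, bravo, charlie, juliet, kilo, hotel]
Final RIGHT: [delta, charlie, bravo, charlie, juliet, juliet, charlie]
i=0: L=kilo=BASE, R=delta -> take RIGHT -> delta
i=1: L=golf=BASE, R=charlie -> take RIGHT -> charlie
i=2: L=bravo R=bravo -> agree -> bravo
i=3: L=charlie R=charlie -> agree -> charlie
i=4: L=juliet R=juliet -> agree -> juliet
i=5: BASE=golf L=kilo R=juliet all differ -> CONFLICT
i=6: L=hotel, R=charlie=BASE -> take LEFT -> hotel
Index 0 -> delta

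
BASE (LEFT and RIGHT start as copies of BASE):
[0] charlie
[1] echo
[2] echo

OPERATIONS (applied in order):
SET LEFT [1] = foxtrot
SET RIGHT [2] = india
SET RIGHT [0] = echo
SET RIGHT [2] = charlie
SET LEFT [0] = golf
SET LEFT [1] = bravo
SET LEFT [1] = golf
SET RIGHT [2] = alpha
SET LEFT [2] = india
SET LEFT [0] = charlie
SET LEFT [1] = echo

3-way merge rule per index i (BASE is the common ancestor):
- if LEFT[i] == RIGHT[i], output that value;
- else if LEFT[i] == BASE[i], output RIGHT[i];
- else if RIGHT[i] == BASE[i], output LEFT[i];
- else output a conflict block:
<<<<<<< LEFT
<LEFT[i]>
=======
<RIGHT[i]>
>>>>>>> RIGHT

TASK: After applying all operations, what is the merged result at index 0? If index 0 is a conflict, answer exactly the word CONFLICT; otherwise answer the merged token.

Final LEFT:  [charlie, echo, india]
Final RIGHT: [echo, echo, alpha]
i=0: L=charlie=BASE, R=echo -> take RIGHT -> echo
i=1: L=echo R=echo -> agree -> echo
i=2: BASE=echo L=india R=alpha all differ -> CONFLICT
Index 0 -> echo

Answer: echo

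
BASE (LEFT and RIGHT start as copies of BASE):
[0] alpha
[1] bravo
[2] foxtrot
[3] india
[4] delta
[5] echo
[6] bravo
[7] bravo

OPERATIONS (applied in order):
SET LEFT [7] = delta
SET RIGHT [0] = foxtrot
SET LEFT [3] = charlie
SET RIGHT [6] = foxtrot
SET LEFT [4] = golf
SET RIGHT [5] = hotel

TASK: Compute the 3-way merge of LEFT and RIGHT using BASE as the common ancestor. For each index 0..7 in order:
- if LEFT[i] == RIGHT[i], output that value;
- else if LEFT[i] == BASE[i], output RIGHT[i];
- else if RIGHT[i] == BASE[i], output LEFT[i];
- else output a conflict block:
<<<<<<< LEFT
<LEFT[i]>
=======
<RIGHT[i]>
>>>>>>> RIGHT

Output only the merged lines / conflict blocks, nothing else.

Answer: foxtrot
bravo
foxtrot
charlie
golf
hotel
foxtrot
delta

Derivation:
Final LEFT:  [alpha, bravo, foxtrot, charlie, golf, echo, bravo, delta]
Final RIGHT: [foxtrot, bravo, foxtrot, india, delta, hotel, foxtrot, bravo]
i=0: L=alpha=BASE, R=foxtrot -> take RIGHT -> foxtrot
i=1: L=bravo R=bravo -> agree -> bravo
i=2: L=foxtrot R=foxtrot -> agree -> foxtrot
i=3: L=charlie, R=india=BASE -> take LEFT -> charlie
i=4: L=golf, R=delta=BASE -> take LEFT -> golf
i=5: L=echo=BASE, R=hotel -> take RIGHT -> hotel
i=6: L=bravo=BASE, R=foxtrot -> take RIGHT -> foxtrot
i=7: L=delta, R=bravo=BASE -> take LEFT -> delta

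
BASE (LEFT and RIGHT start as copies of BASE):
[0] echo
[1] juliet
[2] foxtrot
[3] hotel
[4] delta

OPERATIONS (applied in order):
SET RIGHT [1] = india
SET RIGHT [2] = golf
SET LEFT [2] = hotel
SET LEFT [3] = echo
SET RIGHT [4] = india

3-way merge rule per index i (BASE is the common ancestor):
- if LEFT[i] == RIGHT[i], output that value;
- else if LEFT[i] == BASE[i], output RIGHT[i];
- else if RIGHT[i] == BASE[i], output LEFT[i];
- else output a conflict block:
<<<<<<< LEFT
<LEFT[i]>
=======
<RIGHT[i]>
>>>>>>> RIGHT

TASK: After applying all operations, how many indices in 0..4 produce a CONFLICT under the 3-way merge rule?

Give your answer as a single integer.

Answer: 1

Derivation:
Final LEFT:  [echo, juliet, hotel, echo, delta]
Final RIGHT: [echo, india, golf, hotel, india]
i=0: L=echo R=echo -> agree -> echo
i=1: L=juliet=BASE, R=india -> take RIGHT -> india
i=2: BASE=foxtrot L=hotel R=golf all differ -> CONFLICT
i=3: L=echo, R=hotel=BASE -> take LEFT -> echo
i=4: L=delta=BASE, R=india -> take RIGHT -> india
Conflict count: 1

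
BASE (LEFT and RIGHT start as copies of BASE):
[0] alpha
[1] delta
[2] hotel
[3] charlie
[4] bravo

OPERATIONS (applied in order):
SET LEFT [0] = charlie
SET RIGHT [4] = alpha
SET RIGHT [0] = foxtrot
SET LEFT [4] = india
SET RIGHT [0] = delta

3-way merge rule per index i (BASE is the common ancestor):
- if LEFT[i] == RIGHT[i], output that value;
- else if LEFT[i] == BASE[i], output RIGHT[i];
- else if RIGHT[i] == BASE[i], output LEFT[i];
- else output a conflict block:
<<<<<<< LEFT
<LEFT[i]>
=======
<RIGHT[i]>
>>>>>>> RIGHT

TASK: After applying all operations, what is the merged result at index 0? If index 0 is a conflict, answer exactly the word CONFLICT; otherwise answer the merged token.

Final LEFT:  [charlie, delta, hotel, charlie, india]
Final RIGHT: [delta, delta, hotel, charlie, alpha]
i=0: BASE=alpha L=charlie R=delta all differ -> CONFLICT
i=1: L=delta R=delta -> agree -> delta
i=2: L=hotel R=hotel -> agree -> hotel
i=3: L=charlie R=charlie -> agree -> charlie
i=4: BASE=bravo L=india R=alpha all differ -> CONFLICT
Index 0 -> CONFLICT

Answer: CONFLICT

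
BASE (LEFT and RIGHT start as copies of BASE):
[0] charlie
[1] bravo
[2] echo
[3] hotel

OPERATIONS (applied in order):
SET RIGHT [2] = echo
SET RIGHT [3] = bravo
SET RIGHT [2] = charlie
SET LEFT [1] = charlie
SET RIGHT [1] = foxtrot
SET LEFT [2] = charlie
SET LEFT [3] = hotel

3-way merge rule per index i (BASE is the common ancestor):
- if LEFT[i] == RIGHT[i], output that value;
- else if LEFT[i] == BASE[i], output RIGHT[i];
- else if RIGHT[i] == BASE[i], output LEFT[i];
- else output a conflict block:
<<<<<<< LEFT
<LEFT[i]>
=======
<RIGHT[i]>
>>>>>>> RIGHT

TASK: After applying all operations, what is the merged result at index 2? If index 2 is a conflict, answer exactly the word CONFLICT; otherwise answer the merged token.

Answer: charlie

Derivation:
Final LEFT:  [charlie, charlie, charlie, hotel]
Final RIGHT: [charlie, foxtrot, charlie, bravo]
i=0: L=charlie R=charlie -> agree -> charlie
i=1: BASE=bravo L=charlie R=foxtrot all differ -> CONFLICT
i=2: L=charlie R=charlie -> agree -> charlie
i=3: L=hotel=BASE, R=bravo -> take RIGHT -> bravo
Index 2 -> charlie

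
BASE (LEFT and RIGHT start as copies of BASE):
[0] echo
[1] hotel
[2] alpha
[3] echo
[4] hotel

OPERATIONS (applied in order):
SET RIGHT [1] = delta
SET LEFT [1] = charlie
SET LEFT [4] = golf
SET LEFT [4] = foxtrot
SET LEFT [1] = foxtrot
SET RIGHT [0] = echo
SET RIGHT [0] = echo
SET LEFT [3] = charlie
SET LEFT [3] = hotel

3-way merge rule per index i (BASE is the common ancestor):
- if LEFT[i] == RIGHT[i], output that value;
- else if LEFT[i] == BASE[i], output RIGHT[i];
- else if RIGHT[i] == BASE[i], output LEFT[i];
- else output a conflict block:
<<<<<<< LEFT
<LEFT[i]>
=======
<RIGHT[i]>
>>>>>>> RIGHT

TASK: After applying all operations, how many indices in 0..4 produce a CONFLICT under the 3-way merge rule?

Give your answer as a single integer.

Final LEFT:  [echo, foxtrot, alpha, hotel, foxtrot]
Final RIGHT: [echo, delta, alpha, echo, hotel]
i=0: L=echo R=echo -> agree -> echo
i=1: BASE=hotel L=foxtrot R=delta all differ -> CONFLICT
i=2: L=alpha R=alpha -> agree -> alpha
i=3: L=hotel, R=echo=BASE -> take LEFT -> hotel
i=4: L=foxtrot, R=hotel=BASE -> take LEFT -> foxtrot
Conflict count: 1

Answer: 1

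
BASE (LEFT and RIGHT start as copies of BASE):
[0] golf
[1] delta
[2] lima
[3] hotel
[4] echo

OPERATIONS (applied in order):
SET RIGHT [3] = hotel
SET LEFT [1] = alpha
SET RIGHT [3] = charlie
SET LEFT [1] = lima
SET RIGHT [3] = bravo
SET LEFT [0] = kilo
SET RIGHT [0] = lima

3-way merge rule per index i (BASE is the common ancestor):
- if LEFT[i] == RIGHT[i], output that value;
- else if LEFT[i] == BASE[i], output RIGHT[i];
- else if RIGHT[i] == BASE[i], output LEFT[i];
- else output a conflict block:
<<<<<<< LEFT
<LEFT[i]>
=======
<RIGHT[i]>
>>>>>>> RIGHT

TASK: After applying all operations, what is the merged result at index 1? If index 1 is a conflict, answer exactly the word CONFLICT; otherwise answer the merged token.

Final LEFT:  [kilo, lima, lima, hotel, echo]
Final RIGHT: [lima, delta, lima, bravo, echo]
i=0: BASE=golf L=kilo R=lima all differ -> CONFLICT
i=1: L=lima, R=delta=BASE -> take LEFT -> lima
i=2: L=lima R=lima -> agree -> lima
i=3: L=hotel=BASE, R=bravo -> take RIGHT -> bravo
i=4: L=echo R=echo -> agree -> echo
Index 1 -> lima

Answer: lima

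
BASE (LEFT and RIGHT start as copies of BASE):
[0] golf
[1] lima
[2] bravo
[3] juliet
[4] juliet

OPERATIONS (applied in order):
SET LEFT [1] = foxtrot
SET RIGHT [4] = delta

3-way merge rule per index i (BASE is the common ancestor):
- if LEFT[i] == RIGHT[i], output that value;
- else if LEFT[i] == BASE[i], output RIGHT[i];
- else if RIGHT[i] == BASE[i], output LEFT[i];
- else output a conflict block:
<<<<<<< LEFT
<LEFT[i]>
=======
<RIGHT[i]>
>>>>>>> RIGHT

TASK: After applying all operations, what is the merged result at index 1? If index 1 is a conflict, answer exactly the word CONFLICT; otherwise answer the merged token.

Answer: foxtrot

Derivation:
Final LEFT:  [golf, foxtrot, bravo, juliet, juliet]
Final RIGHT: [golf, lima, bravo, juliet, delta]
i=0: L=golf R=golf -> agree -> golf
i=1: L=foxtrot, R=lima=BASE -> take LEFT -> foxtrot
i=2: L=bravo R=bravo -> agree -> bravo
i=3: L=juliet R=juliet -> agree -> juliet
i=4: L=juliet=BASE, R=delta -> take RIGHT -> delta
Index 1 -> foxtrot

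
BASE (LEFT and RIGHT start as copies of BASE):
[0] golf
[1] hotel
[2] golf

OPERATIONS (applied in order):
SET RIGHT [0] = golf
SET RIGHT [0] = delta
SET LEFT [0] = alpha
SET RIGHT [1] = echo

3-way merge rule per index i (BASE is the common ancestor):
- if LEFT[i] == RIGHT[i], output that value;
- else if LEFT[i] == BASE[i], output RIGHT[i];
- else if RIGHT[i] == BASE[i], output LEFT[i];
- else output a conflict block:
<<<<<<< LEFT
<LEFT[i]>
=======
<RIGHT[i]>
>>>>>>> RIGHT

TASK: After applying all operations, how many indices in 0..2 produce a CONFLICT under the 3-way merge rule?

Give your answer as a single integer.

Final LEFT:  [alpha, hotel, golf]
Final RIGHT: [delta, echo, golf]
i=0: BASE=golf L=alpha R=delta all differ -> CONFLICT
i=1: L=hotel=BASE, R=echo -> take RIGHT -> echo
i=2: L=golf R=golf -> agree -> golf
Conflict count: 1

Answer: 1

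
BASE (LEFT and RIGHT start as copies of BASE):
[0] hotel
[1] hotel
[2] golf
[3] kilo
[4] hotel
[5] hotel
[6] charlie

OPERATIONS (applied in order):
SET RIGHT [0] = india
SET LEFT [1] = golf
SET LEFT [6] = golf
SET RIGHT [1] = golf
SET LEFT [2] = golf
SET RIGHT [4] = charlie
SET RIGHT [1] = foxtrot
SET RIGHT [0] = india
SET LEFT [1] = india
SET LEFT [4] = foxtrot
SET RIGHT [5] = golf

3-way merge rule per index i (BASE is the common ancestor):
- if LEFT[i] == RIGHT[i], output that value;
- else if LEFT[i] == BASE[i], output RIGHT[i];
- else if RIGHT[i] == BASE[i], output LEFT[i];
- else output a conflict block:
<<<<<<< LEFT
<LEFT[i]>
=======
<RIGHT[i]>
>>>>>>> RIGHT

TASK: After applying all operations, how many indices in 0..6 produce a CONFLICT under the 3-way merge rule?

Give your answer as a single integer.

Answer: 2

Derivation:
Final LEFT:  [hotel, india, golf, kilo, foxtrot, hotel, golf]
Final RIGHT: [india, foxtrot, golf, kilo, charlie, golf, charlie]
i=0: L=hotel=BASE, R=india -> take RIGHT -> india
i=1: BASE=hotel L=india R=foxtrot all differ -> CONFLICT
i=2: L=golf R=golf -> agree -> golf
i=3: L=kilo R=kilo -> agree -> kilo
i=4: BASE=hotel L=foxtrot R=charlie all differ -> CONFLICT
i=5: L=hotel=BASE, R=golf -> take RIGHT -> golf
i=6: L=golf, R=charlie=BASE -> take LEFT -> golf
Conflict count: 2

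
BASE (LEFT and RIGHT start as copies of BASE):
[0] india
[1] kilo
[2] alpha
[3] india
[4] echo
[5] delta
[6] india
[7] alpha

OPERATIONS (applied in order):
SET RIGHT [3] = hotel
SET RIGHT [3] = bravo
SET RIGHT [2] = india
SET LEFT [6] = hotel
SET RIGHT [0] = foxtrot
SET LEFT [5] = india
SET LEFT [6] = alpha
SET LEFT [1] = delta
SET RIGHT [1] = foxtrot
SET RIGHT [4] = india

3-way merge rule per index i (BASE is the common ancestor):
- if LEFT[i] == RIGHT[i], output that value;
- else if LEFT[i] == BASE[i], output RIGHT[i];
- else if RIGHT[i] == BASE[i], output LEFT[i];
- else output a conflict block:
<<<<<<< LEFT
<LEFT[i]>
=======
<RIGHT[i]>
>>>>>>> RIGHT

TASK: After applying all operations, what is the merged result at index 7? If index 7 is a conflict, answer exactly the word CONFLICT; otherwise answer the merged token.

Final LEFT:  [india, delta, alpha, india, echo, india, alpha, alpha]
Final RIGHT: [foxtrot, foxtrot, india, bravo, india, delta, india, alpha]
i=0: L=india=BASE, R=foxtrot -> take RIGHT -> foxtrot
i=1: BASE=kilo L=delta R=foxtrot all differ -> CONFLICT
i=2: L=alpha=BASE, R=india -> take RIGHT -> india
i=3: L=india=BASE, R=bravo -> take RIGHT -> bravo
i=4: L=echo=BASE, R=india -> take RIGHT -> india
i=5: L=india, R=delta=BASE -> take LEFT -> india
i=6: L=alpha, R=india=BASE -> take LEFT -> alpha
i=7: L=alpha R=alpha -> agree -> alpha
Index 7 -> alpha

Answer: alpha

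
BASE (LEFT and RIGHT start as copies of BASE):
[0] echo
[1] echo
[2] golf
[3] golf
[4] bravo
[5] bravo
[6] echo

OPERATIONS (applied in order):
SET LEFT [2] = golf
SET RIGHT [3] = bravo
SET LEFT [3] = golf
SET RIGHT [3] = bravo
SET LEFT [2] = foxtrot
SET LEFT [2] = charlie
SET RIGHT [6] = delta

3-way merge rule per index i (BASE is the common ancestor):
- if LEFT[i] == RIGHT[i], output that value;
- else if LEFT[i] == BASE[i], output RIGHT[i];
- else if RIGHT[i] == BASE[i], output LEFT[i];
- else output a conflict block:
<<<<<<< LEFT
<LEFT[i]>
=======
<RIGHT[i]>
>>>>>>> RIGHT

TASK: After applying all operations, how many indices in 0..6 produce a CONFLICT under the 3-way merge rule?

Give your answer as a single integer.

Final LEFT:  [echo, echo, charlie, golf, bravo, bravo, echo]
Final RIGHT: [echo, echo, golf, bravo, bravo, bravo, delta]
i=0: L=echo R=echo -> agree -> echo
i=1: L=echo R=echo -> agree -> echo
i=2: L=charlie, R=golf=BASE -> take LEFT -> charlie
i=3: L=golf=BASE, R=bravo -> take RIGHT -> bravo
i=4: L=bravo R=bravo -> agree -> bravo
i=5: L=bravo R=bravo -> agree -> bravo
i=6: L=echo=BASE, R=delta -> take RIGHT -> delta
Conflict count: 0

Answer: 0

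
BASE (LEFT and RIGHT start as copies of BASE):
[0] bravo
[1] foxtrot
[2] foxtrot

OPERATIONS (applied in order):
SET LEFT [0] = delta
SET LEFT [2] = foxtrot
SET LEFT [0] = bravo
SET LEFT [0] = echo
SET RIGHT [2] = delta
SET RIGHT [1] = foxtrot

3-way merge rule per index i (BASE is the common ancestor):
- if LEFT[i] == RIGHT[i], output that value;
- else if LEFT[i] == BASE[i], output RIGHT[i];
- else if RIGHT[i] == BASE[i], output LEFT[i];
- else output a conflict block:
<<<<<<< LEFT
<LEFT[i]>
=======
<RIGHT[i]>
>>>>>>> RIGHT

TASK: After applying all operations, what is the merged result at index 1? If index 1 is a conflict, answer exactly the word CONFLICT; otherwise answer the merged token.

Final LEFT:  [echo, foxtrot, foxtrot]
Final RIGHT: [bravo, foxtrot, delta]
i=0: L=echo, R=bravo=BASE -> take LEFT -> echo
i=1: L=foxtrot R=foxtrot -> agree -> foxtrot
i=2: L=foxtrot=BASE, R=delta -> take RIGHT -> delta
Index 1 -> foxtrot

Answer: foxtrot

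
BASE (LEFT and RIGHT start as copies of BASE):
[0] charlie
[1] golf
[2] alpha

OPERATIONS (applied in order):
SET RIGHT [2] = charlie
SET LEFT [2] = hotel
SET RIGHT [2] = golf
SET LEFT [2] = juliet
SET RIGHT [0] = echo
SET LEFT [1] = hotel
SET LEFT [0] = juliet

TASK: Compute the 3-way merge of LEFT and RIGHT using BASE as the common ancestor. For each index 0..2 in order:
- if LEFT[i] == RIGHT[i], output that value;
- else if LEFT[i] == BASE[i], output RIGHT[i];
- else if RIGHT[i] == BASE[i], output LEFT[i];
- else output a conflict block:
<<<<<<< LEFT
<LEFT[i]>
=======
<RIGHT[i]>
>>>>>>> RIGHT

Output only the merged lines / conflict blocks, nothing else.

Answer: <<<<<<< LEFT
juliet
=======
echo
>>>>>>> RIGHT
hotel
<<<<<<< LEFT
juliet
=======
golf
>>>>>>> RIGHT

Derivation:
Final LEFT:  [juliet, hotel, juliet]
Final RIGHT: [echo, golf, golf]
i=0: BASE=charlie L=juliet R=echo all differ -> CONFLICT
i=1: L=hotel, R=golf=BASE -> take LEFT -> hotel
i=2: BASE=alpha L=juliet R=golf all differ -> CONFLICT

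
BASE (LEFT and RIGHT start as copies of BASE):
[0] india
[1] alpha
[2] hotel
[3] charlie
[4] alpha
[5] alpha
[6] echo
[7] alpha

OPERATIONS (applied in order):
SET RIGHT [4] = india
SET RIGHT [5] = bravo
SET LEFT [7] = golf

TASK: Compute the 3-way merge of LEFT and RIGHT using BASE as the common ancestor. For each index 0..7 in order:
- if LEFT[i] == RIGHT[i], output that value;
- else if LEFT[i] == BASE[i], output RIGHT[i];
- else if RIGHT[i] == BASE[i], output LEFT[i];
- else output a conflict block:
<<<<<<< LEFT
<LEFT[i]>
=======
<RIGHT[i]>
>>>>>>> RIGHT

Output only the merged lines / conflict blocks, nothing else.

Final LEFT:  [india, alpha, hotel, charlie, alpha, alpha, echo, golf]
Final RIGHT: [india, alpha, hotel, charlie, india, bravo, echo, alpha]
i=0: L=india R=india -> agree -> india
i=1: L=alpha R=alpha -> agree -> alpha
i=2: L=hotel R=hotel -> agree -> hotel
i=3: L=charlie R=charlie -> agree -> charlie
i=4: L=alpha=BASE, R=india -> take RIGHT -> india
i=5: L=alpha=BASE, R=bravo -> take RIGHT -> bravo
i=6: L=echo R=echo -> agree -> echo
i=7: L=golf, R=alpha=BASE -> take LEFT -> golf

Answer: india
alpha
hotel
charlie
india
bravo
echo
golf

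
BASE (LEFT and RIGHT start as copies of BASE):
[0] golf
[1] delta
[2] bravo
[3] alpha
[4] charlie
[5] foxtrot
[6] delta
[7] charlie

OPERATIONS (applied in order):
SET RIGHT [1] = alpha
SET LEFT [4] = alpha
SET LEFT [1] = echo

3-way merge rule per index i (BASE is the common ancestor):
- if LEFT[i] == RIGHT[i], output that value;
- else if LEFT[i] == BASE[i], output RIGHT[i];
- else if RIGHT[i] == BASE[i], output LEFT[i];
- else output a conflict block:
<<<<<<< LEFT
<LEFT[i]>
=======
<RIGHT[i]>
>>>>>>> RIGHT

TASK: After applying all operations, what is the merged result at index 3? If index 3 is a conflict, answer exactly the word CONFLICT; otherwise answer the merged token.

Final LEFT:  [golf, echo, bravo, alpha, alpha, foxtrot, delta, charlie]
Final RIGHT: [golf, alpha, bravo, alpha, charlie, foxtrot, delta, charlie]
i=0: L=golf R=golf -> agree -> golf
i=1: BASE=delta L=echo R=alpha all differ -> CONFLICT
i=2: L=bravo R=bravo -> agree -> bravo
i=3: L=alpha R=alpha -> agree -> alpha
i=4: L=alpha, R=charlie=BASE -> take LEFT -> alpha
i=5: L=foxtrot R=foxtrot -> agree -> foxtrot
i=6: L=delta R=delta -> agree -> delta
i=7: L=charlie R=charlie -> agree -> charlie
Index 3 -> alpha

Answer: alpha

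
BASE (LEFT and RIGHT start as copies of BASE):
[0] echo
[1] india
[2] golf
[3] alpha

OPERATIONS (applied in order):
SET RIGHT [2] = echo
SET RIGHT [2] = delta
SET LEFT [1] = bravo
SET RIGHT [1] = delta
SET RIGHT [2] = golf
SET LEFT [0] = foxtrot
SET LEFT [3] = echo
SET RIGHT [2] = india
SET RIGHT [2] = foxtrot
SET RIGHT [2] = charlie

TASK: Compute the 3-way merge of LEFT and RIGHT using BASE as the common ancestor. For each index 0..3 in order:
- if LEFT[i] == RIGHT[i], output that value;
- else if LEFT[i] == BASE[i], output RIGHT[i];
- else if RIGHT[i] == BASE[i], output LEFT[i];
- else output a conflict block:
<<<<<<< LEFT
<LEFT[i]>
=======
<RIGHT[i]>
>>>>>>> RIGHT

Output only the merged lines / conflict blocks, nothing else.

Final LEFT:  [foxtrot, bravo, golf, echo]
Final RIGHT: [echo, delta, charlie, alpha]
i=0: L=foxtrot, R=echo=BASE -> take LEFT -> foxtrot
i=1: BASE=india L=bravo R=delta all differ -> CONFLICT
i=2: L=golf=BASE, R=charlie -> take RIGHT -> charlie
i=3: L=echo, R=alpha=BASE -> take LEFT -> echo

Answer: foxtrot
<<<<<<< LEFT
bravo
=======
delta
>>>>>>> RIGHT
charlie
echo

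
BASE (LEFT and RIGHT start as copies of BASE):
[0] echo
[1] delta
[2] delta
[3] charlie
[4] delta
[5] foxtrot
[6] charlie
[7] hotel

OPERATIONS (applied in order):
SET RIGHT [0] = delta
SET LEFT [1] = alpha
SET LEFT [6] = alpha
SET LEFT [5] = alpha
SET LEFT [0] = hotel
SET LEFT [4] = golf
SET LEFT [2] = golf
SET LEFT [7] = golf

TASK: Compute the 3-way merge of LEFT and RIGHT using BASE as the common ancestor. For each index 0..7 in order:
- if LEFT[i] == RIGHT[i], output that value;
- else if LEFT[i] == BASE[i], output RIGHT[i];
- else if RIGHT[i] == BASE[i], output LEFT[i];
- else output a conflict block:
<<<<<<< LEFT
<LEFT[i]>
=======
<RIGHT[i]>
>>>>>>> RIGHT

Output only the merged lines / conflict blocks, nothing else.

Final LEFT:  [hotel, alpha, golf, charlie, golf, alpha, alpha, golf]
Final RIGHT: [delta, delta, delta, charlie, delta, foxtrot, charlie, hotel]
i=0: BASE=echo L=hotel R=delta all differ -> CONFLICT
i=1: L=alpha, R=delta=BASE -> take LEFT -> alpha
i=2: L=golf, R=delta=BASE -> take LEFT -> golf
i=3: L=charlie R=charlie -> agree -> charlie
i=4: L=golf, R=delta=BASE -> take LEFT -> golf
i=5: L=alpha, R=foxtrot=BASE -> take LEFT -> alpha
i=6: L=alpha, R=charlie=BASE -> take LEFT -> alpha
i=7: L=golf, R=hotel=BASE -> take LEFT -> golf

Answer: <<<<<<< LEFT
hotel
=======
delta
>>>>>>> RIGHT
alpha
golf
charlie
golf
alpha
alpha
golf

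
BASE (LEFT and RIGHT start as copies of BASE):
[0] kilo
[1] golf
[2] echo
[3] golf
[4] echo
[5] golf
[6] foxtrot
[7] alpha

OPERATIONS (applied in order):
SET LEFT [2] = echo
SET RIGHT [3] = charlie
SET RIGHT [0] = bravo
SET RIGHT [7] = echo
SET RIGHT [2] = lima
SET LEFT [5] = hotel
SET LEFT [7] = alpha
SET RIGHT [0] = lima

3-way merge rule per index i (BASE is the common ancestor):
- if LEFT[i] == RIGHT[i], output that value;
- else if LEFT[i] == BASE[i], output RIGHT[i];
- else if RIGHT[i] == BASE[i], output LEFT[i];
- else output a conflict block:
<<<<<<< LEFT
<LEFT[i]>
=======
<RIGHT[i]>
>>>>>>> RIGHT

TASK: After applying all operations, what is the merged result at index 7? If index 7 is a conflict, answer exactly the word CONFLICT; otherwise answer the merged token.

Answer: echo

Derivation:
Final LEFT:  [kilo, golf, echo, golf, echo, hotel, foxtrot, alpha]
Final RIGHT: [lima, golf, lima, charlie, echo, golf, foxtrot, echo]
i=0: L=kilo=BASE, R=lima -> take RIGHT -> lima
i=1: L=golf R=golf -> agree -> golf
i=2: L=echo=BASE, R=lima -> take RIGHT -> lima
i=3: L=golf=BASE, R=charlie -> take RIGHT -> charlie
i=4: L=echo R=echo -> agree -> echo
i=5: L=hotel, R=golf=BASE -> take LEFT -> hotel
i=6: L=foxtrot R=foxtrot -> agree -> foxtrot
i=7: L=alpha=BASE, R=echo -> take RIGHT -> echo
Index 7 -> echo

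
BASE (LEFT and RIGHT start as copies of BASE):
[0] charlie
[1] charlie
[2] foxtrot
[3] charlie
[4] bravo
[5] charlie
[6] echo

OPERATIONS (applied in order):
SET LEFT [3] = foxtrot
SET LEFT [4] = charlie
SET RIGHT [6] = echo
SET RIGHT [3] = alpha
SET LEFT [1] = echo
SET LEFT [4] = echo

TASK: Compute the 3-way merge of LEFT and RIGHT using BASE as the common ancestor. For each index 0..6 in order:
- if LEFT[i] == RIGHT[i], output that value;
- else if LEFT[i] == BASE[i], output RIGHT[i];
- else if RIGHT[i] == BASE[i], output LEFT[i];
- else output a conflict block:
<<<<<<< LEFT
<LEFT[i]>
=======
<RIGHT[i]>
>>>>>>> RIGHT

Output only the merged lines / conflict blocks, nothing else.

Answer: charlie
echo
foxtrot
<<<<<<< LEFT
foxtrot
=======
alpha
>>>>>>> RIGHT
echo
charlie
echo

Derivation:
Final LEFT:  [charlie, echo, foxtrot, foxtrot, echo, charlie, echo]
Final RIGHT: [charlie, charlie, foxtrot, alpha, bravo, charlie, echo]
i=0: L=charlie R=charlie -> agree -> charlie
i=1: L=echo, R=charlie=BASE -> take LEFT -> echo
i=2: L=foxtrot R=foxtrot -> agree -> foxtrot
i=3: BASE=charlie L=foxtrot R=alpha all differ -> CONFLICT
i=4: L=echo, R=bravo=BASE -> take LEFT -> echo
i=5: L=charlie R=charlie -> agree -> charlie
i=6: L=echo R=echo -> agree -> echo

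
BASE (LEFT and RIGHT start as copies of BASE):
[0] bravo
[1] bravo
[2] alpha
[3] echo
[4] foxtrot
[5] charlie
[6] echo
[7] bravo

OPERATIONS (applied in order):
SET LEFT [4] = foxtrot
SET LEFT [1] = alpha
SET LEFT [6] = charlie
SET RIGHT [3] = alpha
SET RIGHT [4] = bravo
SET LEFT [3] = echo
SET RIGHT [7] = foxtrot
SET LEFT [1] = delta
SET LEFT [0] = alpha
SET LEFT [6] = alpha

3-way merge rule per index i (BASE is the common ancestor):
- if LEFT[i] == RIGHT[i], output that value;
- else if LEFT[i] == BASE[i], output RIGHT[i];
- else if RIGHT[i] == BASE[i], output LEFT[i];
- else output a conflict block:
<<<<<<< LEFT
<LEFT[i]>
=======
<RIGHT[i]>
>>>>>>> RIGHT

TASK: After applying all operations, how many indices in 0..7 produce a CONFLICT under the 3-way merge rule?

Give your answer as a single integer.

Final LEFT:  [alpha, delta, alpha, echo, foxtrot, charlie, alpha, bravo]
Final RIGHT: [bravo, bravo, alpha, alpha, bravo, charlie, echo, foxtrot]
i=0: L=alpha, R=bravo=BASE -> take LEFT -> alpha
i=1: L=delta, R=bravo=BASE -> take LEFT -> delta
i=2: L=alpha R=alpha -> agree -> alpha
i=3: L=echo=BASE, R=alpha -> take RIGHT -> alpha
i=4: L=foxtrot=BASE, R=bravo -> take RIGHT -> bravo
i=5: L=charlie R=charlie -> agree -> charlie
i=6: L=alpha, R=echo=BASE -> take LEFT -> alpha
i=7: L=bravo=BASE, R=foxtrot -> take RIGHT -> foxtrot
Conflict count: 0

Answer: 0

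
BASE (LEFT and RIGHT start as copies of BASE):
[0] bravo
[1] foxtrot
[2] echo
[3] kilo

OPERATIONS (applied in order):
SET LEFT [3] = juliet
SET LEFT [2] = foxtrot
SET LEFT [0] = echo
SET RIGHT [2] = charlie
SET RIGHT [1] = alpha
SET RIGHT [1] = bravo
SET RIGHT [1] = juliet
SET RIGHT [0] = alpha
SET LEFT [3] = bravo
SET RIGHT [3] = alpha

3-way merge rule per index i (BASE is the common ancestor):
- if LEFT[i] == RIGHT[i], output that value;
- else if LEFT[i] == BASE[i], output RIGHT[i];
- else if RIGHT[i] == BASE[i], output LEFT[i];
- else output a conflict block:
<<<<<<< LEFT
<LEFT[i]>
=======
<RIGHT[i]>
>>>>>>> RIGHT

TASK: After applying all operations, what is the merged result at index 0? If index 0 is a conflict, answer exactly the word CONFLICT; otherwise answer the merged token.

Answer: CONFLICT

Derivation:
Final LEFT:  [echo, foxtrot, foxtrot, bravo]
Final RIGHT: [alpha, juliet, charlie, alpha]
i=0: BASE=bravo L=echo R=alpha all differ -> CONFLICT
i=1: L=foxtrot=BASE, R=juliet -> take RIGHT -> juliet
i=2: BASE=echo L=foxtrot R=charlie all differ -> CONFLICT
i=3: BASE=kilo L=bravo R=alpha all differ -> CONFLICT
Index 0 -> CONFLICT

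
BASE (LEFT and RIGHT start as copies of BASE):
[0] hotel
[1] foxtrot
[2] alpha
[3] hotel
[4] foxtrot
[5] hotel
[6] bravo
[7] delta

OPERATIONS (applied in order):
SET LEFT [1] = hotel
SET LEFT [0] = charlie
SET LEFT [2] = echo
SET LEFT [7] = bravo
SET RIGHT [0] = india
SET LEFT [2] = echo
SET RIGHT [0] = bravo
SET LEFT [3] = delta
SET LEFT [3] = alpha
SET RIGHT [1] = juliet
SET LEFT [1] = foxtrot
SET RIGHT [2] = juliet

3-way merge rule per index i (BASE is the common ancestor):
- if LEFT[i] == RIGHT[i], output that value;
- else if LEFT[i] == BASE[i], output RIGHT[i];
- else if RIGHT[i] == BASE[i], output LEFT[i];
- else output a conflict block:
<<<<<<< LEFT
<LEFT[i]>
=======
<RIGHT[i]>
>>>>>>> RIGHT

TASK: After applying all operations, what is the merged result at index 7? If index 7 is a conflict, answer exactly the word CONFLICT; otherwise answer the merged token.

Final LEFT:  [charlie, foxtrot, echo, alpha, foxtrot, hotel, bravo, bravo]
Final RIGHT: [bravo, juliet, juliet, hotel, foxtrot, hotel, bravo, delta]
i=0: BASE=hotel L=charlie R=bravo all differ -> CONFLICT
i=1: L=foxtrot=BASE, R=juliet -> take RIGHT -> juliet
i=2: BASE=alpha L=echo R=juliet all differ -> CONFLICT
i=3: L=alpha, R=hotel=BASE -> take LEFT -> alpha
i=4: L=foxtrot R=foxtrot -> agree -> foxtrot
i=5: L=hotel R=hotel -> agree -> hotel
i=6: L=bravo R=bravo -> agree -> bravo
i=7: L=bravo, R=delta=BASE -> take LEFT -> bravo
Index 7 -> bravo

Answer: bravo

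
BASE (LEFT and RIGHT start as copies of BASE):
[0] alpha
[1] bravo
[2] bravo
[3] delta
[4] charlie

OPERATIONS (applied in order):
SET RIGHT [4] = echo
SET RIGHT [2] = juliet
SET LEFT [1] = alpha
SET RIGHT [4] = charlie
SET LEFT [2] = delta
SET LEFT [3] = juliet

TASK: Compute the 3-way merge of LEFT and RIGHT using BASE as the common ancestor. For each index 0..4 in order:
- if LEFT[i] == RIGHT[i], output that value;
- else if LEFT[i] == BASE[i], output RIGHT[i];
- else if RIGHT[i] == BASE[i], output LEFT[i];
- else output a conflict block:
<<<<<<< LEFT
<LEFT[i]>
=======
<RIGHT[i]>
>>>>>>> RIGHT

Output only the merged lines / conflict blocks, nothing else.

Answer: alpha
alpha
<<<<<<< LEFT
delta
=======
juliet
>>>>>>> RIGHT
juliet
charlie

Derivation:
Final LEFT:  [alpha, alpha, delta, juliet, charlie]
Final RIGHT: [alpha, bravo, juliet, delta, charlie]
i=0: L=alpha R=alpha -> agree -> alpha
i=1: L=alpha, R=bravo=BASE -> take LEFT -> alpha
i=2: BASE=bravo L=delta R=juliet all differ -> CONFLICT
i=3: L=juliet, R=delta=BASE -> take LEFT -> juliet
i=4: L=charlie R=charlie -> agree -> charlie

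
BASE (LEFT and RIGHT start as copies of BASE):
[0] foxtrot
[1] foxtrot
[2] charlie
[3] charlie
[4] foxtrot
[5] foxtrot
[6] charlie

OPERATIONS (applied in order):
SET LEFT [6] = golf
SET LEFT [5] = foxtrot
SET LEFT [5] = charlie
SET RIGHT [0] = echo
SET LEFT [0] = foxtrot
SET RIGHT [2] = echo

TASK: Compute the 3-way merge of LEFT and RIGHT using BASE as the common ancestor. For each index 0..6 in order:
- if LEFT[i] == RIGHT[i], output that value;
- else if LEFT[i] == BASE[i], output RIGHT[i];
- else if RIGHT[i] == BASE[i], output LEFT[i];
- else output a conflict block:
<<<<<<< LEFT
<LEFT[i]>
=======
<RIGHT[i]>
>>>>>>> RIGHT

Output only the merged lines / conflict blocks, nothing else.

Answer: echo
foxtrot
echo
charlie
foxtrot
charlie
golf

Derivation:
Final LEFT:  [foxtrot, foxtrot, charlie, charlie, foxtrot, charlie, golf]
Final RIGHT: [echo, foxtrot, echo, charlie, foxtrot, foxtrot, charlie]
i=0: L=foxtrot=BASE, R=echo -> take RIGHT -> echo
i=1: L=foxtrot R=foxtrot -> agree -> foxtrot
i=2: L=charlie=BASE, R=echo -> take RIGHT -> echo
i=3: L=charlie R=charlie -> agree -> charlie
i=4: L=foxtrot R=foxtrot -> agree -> foxtrot
i=5: L=charlie, R=foxtrot=BASE -> take LEFT -> charlie
i=6: L=golf, R=charlie=BASE -> take LEFT -> golf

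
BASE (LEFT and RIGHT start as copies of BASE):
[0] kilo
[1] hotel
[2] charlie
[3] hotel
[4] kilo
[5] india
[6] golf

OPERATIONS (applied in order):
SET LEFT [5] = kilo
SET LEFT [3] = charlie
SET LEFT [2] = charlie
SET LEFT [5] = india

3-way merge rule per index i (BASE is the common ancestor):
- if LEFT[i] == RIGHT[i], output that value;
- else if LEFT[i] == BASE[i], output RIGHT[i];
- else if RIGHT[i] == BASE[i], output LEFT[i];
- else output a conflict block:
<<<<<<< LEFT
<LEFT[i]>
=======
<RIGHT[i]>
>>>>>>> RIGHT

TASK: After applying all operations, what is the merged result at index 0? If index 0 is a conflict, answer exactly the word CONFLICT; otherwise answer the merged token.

Final LEFT:  [kilo, hotel, charlie, charlie, kilo, india, golf]
Final RIGHT: [kilo, hotel, charlie, hotel, kilo, india, golf]
i=0: L=kilo R=kilo -> agree -> kilo
i=1: L=hotel R=hotel -> agree -> hotel
i=2: L=charlie R=charlie -> agree -> charlie
i=3: L=charlie, R=hotel=BASE -> take LEFT -> charlie
i=4: L=kilo R=kilo -> agree -> kilo
i=5: L=india R=india -> agree -> india
i=6: L=golf R=golf -> agree -> golf
Index 0 -> kilo

Answer: kilo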